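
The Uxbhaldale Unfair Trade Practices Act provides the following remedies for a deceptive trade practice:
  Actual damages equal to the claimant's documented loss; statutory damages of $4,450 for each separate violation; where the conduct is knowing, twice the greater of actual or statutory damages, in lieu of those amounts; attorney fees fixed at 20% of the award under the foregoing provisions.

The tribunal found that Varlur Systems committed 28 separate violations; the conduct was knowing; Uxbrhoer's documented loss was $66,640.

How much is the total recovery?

$299,040

Statutory damages: 28 × $4,450 = $124,600
Greater of actual damages ($66,640) or statutory damages ($124,600): $124,600
Doubled: 2 × $124,600 = $249,200
Attorney fees: 20% of $249,200 = $49,840
Total recovery: $249,200 + $49,840 = $299,040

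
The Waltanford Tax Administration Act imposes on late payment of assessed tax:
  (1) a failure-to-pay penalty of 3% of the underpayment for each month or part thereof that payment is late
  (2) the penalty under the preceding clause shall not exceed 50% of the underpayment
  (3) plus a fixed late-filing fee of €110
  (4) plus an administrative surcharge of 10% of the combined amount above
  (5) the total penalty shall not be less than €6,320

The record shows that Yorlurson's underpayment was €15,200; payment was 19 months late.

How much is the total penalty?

€8,481

Accrued rate: 3% × 19 = 57%, capped at 50% → 50%
Failure-to-pay penalty: 50% of €15,200 = €7,600
Penalty before surcharge: €7,600 + €110 = €7,710
Administrative surcharge: 10% of €7,710 = €771
Total penalty: €7,710 + €771 = €8,481
Minimum €6,320: €8,481 meets the minimum, no increase.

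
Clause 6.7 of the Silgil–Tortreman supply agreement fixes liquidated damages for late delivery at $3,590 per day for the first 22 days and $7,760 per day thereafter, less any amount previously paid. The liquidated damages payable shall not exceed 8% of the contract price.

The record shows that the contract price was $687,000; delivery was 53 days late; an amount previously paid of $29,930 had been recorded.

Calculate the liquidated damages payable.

$54,960

First 22 days: 22 × $3,590 = $78,980
Remaining days: (53 − 22) × $7,760 = $240,560
Accrued per-day damages: $78,980 + $240,560 = $319,540
Less amount previously paid: $319,540 − $29,930 = $289,610
Cap: 8% of $687,000 = $54,960
Cap at $54,960: $289,610 exceeds the cap → $54,960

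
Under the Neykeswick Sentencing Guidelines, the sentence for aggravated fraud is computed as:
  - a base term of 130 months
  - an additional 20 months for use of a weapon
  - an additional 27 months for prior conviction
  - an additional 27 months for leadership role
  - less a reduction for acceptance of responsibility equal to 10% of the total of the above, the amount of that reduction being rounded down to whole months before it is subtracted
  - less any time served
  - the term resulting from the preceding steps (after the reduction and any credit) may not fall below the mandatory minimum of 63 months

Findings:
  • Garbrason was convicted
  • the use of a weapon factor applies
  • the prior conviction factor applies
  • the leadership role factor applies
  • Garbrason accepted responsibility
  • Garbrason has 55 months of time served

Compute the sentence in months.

Use of a weapon enhancement: +20 months
Prior conviction enhancement: +27 months
Leadership role enhancement: +27 months
Adjusted term: 130 months + 20 months + 27 months + 27 months = 204 months
Acceptance of responsibility reduction: 10% of 204 months = 20 months (rounded down)
After reduction: 204 − 20 = 184 months
Less time served: 184 months − 55 months = 129 months
Minimum 63 months: 129 months meets the minimum, no increase.

Sentence: 129 months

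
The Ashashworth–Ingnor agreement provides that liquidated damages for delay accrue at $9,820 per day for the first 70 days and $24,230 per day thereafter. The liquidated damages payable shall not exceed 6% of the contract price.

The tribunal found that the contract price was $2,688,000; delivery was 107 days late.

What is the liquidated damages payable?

First 70 days: 70 × $9,820 = $687,400
Remaining days: (107 − 70) × $24,230 = $896,510
Accrued per-day damages: $687,400 + $896,510 = $1,583,910
Cap: 6% of $2,688,000 = $161,280
Cap at $161,280: $1,583,910 exceeds the cap → $161,280

$161,280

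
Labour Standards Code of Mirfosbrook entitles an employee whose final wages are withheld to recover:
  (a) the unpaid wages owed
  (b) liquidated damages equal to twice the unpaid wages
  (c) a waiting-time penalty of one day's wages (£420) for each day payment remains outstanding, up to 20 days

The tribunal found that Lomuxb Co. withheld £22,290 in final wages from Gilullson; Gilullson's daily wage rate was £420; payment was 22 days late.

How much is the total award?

£75,270

Doubled: 2 × £22,290 = £44,580
Penalty days: min(22, 20) = 20
Waiting-time penalty: 20 × £420 = £8,400
Total award: £22,290 + £44,580 + £8,400 = £75,270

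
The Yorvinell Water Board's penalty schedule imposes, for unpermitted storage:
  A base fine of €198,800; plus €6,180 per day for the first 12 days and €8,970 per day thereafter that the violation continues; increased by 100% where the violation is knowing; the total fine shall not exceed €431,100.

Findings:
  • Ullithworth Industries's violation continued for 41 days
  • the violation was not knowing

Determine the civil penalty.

First 12 days: 12 × €6,180 = €74,160
Remaining days: (41 − 12) × €8,970 = €260,130
Per-day component: €74,160 + €260,130 = €334,290
Base plus per-day: €198,800 + €334,290 = €533,090
The violation was not knowing: no 100% increase.
Cap at €431,100: €533,090 exceeds the cap → €431,100

€431,100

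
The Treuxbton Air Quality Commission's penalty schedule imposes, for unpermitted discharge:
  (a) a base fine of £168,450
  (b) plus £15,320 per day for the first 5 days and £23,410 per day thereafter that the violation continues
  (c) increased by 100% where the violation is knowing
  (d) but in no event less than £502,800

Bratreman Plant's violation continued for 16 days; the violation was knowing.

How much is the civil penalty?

£1,005,120

First 5 days: 5 × £15,320 = £76,600
Remaining days: (16 − 5) × £23,410 = £257,510
Per-day component: £76,600 + £257,510 = £334,110
Base plus per-day: £168,450 + £334,110 = £502,560
Enhancement: 100% of £502,560 = £502,560
Enhanced fine: £502,560 + £502,560 = £1,005,120
Minimum £502,800: £1,005,120 meets the minimum, no increase.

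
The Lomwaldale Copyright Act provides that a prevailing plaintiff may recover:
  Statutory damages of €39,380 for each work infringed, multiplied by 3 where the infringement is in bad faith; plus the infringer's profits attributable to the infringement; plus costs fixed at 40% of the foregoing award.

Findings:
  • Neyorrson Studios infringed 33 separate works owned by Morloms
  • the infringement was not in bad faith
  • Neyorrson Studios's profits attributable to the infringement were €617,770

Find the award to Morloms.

Statutory damages: 33 × €39,380 = €1,299,540
Infringement not in bad faith: no ×3 enhancement.
Combined award: €1,299,540 + €617,770 = €1,917,310
Costs: 40% of €1,917,310 = €766,924
Award plus costs: €1,917,310 + €766,924 = €2,684,234

€2,684,234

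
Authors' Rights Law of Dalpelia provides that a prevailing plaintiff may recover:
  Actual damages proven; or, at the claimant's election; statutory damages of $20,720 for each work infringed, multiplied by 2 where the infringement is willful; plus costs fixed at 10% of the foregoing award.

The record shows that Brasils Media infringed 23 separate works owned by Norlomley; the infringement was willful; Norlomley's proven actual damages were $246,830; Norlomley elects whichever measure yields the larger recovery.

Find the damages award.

$1,048,432

Statutory damages: 23 × $20,720 = $476,560
Doubled: 2 × $476,560 = $953,120
Greater of actual damages ($246,830) or enhanced statutory damages ($953,120): $953,120
Costs: 10% of $953,120 = $95,312
Award plus costs: $953,120 + $95,312 = $1,048,432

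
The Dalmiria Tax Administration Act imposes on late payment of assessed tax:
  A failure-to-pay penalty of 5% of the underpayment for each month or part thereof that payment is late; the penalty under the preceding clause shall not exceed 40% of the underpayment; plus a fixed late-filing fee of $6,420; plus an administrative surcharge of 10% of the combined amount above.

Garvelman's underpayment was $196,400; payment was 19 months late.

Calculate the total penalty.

Accrued rate: 5% × 19 = 95%, capped at 40% → 40%
Failure-to-pay penalty: 40% of $196,400 = $78,560
Penalty before surcharge: $78,560 + $6,420 = $84,980
Administrative surcharge: 10% of $84,980 = $8,498
Total penalty: $84,980 + $8,498 = $93,478

Penalty: $93,478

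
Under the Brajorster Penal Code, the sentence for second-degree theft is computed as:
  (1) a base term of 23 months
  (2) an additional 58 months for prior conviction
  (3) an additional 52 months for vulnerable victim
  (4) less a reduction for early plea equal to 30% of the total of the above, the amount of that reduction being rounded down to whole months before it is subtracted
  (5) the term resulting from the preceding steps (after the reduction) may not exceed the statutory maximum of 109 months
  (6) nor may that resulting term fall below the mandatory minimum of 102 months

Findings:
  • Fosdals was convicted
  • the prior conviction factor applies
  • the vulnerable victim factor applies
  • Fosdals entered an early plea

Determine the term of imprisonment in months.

Prior conviction enhancement: +58 months
Vulnerable victim enhancement: +52 months
Adjusted term: 23 months + 58 months + 52 months = 133 months
Early plea reduction: 30% of 133 months = 39 months (rounded down)
After reduction: 133 − 39 = 94 months
Cap at 109 months: 94 months is within the cap, no reduction.
Minimum 102 months: 94 months is below the minimum → 102 months

102 months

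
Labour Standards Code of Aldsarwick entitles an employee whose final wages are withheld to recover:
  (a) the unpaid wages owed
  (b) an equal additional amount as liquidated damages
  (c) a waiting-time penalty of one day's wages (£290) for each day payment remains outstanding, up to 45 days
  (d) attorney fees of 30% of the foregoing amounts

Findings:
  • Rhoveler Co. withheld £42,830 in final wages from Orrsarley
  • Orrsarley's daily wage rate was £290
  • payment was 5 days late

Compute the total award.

Liquidated damages (equal amount): £42,830
Penalty days: min(5, 45) = 5
Waiting-time penalty: 5 × £290 = £1,450
Subtotal: £42,830 + £42,830 + £1,450 = £87,110
Attorney fees: 30% of £87,110 = £26,133
Total award: £87,110 + £26,133 = £113,243

£113,243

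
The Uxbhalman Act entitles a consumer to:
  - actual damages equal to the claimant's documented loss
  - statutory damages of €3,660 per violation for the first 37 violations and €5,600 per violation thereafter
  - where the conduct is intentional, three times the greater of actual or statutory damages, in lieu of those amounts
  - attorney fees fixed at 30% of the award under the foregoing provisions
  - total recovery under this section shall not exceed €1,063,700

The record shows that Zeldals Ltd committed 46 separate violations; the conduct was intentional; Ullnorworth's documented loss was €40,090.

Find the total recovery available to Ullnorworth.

€724,698

First 37 violations: 37 × €3,660 = €135,420
Remaining violations: (46 − 37) × €5,600 = €50,400
Statutory damages: €135,420 + €50,400 = €185,820
Greater of actual damages (€40,090) or statutory damages (€185,820): €185,820
Trebled: 3 × €185,820 = €557,460
Attorney fees: 30% of €557,460 = €167,238
Total before cap: €557,460 + €167,238 = €724,698
Cap at €1,063,700: €724,698 is within the cap, no reduction.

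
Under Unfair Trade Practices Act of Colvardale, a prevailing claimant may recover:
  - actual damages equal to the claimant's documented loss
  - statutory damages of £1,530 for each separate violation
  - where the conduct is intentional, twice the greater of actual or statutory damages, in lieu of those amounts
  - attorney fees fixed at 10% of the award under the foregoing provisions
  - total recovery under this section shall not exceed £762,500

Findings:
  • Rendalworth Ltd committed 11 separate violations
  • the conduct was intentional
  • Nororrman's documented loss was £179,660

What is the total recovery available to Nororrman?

Total recovery: £395,252

Statutory damages: 11 × £1,530 = £16,830
Greater of actual damages (£179,660) or statutory damages (£16,830): £179,660
Doubled: 2 × £179,660 = £359,320
Attorney fees: 10% of £359,320 = £35,932
Total before cap: £359,320 + £35,932 = £395,252
Cap at £762,500: £395,252 is within the cap, no reduction.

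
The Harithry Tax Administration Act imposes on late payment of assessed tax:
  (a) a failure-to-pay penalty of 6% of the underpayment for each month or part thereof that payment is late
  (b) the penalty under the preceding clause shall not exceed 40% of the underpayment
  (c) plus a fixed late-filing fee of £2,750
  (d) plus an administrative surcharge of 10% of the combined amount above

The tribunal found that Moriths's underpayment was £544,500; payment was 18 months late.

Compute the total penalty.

Accrued rate: 6% × 18 = 108%, capped at 40% → 40%
Failure-to-pay penalty: 40% of £544,500 = £217,800
Penalty before surcharge: £217,800 + £2,750 = £220,550
Administrative surcharge: 10% of £220,550 = £22,055
Total penalty: £220,550 + £22,055 = £242,605

£242,605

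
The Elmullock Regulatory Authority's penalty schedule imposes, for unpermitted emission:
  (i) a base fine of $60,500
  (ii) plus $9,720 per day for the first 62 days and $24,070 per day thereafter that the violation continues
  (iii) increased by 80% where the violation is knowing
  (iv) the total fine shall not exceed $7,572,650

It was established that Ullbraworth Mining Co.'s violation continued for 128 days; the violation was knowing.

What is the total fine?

$4,053,168

First 62 days: 62 × $9,720 = $602,640
Remaining days: (128 − 62) × $24,070 = $1,588,620
Per-day component: $602,640 + $1,588,620 = $2,191,260
Base plus per-day: $60,500 + $2,191,260 = $2,251,760
Enhancement: 80% of $2,251,760 = $1,801,408
Enhanced fine: $2,251,760 + $1,801,408 = $4,053,168
Cap at $7,572,650: $4,053,168 is within the cap, no reduction.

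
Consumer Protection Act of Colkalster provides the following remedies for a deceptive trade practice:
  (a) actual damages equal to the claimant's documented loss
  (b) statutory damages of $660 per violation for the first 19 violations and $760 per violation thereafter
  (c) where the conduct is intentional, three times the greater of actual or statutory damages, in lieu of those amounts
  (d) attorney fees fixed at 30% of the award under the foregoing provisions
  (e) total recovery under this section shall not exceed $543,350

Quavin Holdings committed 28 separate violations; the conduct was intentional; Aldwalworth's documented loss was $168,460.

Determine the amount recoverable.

Total recovery: $543,350

First 19 violations: 19 × $660 = $12,540
Remaining violations: (28 − 19) × $760 = $6,840
Statutory damages: $12,540 + $6,840 = $19,380
Greater of actual damages ($168,460) or statutory damages ($19,380): $168,460
Trebled: 3 × $168,460 = $505,380
Attorney fees: 30% of $505,380 = $151,614
Total before cap: $505,380 + $151,614 = $656,994
Cap at $543,350: $656,994 exceeds the cap → $543,350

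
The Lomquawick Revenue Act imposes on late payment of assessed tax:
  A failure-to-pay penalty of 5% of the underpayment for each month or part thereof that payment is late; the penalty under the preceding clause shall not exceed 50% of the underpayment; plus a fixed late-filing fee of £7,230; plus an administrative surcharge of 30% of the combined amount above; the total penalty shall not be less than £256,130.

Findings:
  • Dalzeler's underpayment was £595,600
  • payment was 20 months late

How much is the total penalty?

Accrued rate: 5% × 20 = 100%, capped at 50% → 50%
Failure-to-pay penalty: 50% of £595,600 = £297,800
Penalty before surcharge: £297,800 + £7,230 = £305,030
Administrative surcharge: 30% of £305,030 = £91,509
Total penalty: £305,030 + £91,509 = £396,539
Minimum £256,130: £396,539 meets the minimum, no increase.

£396,539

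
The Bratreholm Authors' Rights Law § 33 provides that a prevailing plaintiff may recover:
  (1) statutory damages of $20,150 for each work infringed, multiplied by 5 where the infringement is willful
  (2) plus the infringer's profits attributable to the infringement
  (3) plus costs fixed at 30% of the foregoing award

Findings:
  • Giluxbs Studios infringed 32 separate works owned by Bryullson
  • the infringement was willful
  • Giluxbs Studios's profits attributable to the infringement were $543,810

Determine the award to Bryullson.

Statutory damages: 32 × $20,150 = $644,800
Multiplied by 5: 5 × $644,800 = $3,224,000
Combined award: $3,224,000 + $543,810 = $3,767,810
Costs: 30% of $3,767,810 = $1,130,343
Award plus costs: $3,767,810 + $1,130,343 = $4,898,153

$4,898,153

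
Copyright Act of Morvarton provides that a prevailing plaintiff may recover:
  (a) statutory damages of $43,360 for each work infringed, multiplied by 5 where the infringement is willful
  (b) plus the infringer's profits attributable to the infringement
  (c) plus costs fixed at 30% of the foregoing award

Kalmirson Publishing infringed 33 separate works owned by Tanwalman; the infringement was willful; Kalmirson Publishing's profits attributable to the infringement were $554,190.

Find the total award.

Statutory damages: 33 × $43,360 = $1,430,880
Multiplied by 5: 5 × $1,430,880 = $7,154,400
Combined award: $7,154,400 + $554,190 = $7,708,590
Costs: 30% of $7,708,590 = $2,312,577
Award plus costs: $7,708,590 + $2,312,577 = $10,021,167

$10,021,167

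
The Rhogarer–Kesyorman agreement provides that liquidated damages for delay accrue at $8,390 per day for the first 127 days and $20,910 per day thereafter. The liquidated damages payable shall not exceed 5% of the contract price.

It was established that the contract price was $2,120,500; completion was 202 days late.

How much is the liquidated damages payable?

$106,025

First 127 days: 127 × $8,390 = $1,065,530
Remaining days: (202 − 127) × $20,910 = $1,568,250
Accrued per-day damages: $1,065,530 + $1,568,250 = $2,633,780
Cap: 5% of $2,120,500 = $106,025
Cap at $106,025: $2,633,780 exceeds the cap → $106,025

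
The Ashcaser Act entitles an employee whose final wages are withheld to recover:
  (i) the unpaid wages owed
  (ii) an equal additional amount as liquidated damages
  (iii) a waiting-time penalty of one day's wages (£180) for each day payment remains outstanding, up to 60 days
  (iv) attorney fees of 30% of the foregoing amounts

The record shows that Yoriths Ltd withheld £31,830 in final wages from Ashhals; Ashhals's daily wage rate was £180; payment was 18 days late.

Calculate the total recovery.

£86,970

Liquidated damages (equal amount): £31,830
Penalty days: min(18, 60) = 18
Waiting-time penalty: 18 × £180 = £3,240
Subtotal: £31,830 + £31,830 + £3,240 = £66,900
Attorney fees: 30% of £66,900 = £20,070
Total award: £66,900 + £20,070 = £86,970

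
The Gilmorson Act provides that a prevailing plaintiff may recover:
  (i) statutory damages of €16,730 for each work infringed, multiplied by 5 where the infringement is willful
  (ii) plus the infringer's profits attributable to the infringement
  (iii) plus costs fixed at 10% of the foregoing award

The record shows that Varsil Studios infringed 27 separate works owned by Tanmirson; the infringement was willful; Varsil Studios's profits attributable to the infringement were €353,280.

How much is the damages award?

Statutory damages: 27 × €16,730 = €451,710
Multiplied by 5: 5 × €451,710 = €2,258,550
Combined award: €2,258,550 + €353,280 = €2,611,830
Costs: 10% of €2,611,830 = €261,183
Award plus costs: €2,611,830 + €261,183 = €2,873,013

€2,873,013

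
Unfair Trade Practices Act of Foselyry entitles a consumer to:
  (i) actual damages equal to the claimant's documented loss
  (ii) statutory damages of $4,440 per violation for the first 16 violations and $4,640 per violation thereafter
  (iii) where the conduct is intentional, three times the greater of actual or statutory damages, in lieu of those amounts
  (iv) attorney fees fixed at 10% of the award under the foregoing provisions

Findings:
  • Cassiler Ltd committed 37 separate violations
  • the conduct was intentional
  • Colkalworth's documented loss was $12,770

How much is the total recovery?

$555,984

First 16 violations: 16 × $4,440 = $71,040
Remaining violations: (37 − 16) × $4,640 = $97,440
Statutory damages: $71,040 + $97,440 = $168,480
Greater of actual damages ($12,770) or statutory damages ($168,480): $168,480
Trebled: 3 × $168,480 = $505,440
Attorney fees: 10% of $505,440 = $50,544
Total recovery: $505,440 + $50,544 = $555,984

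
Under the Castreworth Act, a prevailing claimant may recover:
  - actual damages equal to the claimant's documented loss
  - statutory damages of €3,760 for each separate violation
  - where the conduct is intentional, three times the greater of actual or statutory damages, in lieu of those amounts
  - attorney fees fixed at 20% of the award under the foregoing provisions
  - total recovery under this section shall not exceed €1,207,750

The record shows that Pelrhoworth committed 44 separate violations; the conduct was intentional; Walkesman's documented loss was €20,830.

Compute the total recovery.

€595,584

Statutory damages: 44 × €3,760 = €165,440
Greater of actual damages (€20,830) or statutory damages (€165,440): €165,440
Trebled: 3 × €165,440 = €496,320
Attorney fees: 20% of €496,320 = €99,264
Total before cap: €496,320 + €99,264 = €595,584
Cap at €1,207,750: €595,584 is within the cap, no reduction.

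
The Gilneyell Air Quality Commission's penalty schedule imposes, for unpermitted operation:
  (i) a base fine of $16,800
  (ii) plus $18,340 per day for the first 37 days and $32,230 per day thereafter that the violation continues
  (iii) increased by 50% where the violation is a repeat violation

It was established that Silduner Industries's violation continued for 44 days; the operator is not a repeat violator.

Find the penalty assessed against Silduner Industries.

First 37 days: 37 × $18,340 = $678,580
Remaining days: (44 − 37) × $32,230 = $225,610
Per-day component: $678,580 + $225,610 = $904,190
Base plus per-day: $16,800 + $904,190 = $920,990
The operator is not a repeat violator: no 50% increase.

$920,990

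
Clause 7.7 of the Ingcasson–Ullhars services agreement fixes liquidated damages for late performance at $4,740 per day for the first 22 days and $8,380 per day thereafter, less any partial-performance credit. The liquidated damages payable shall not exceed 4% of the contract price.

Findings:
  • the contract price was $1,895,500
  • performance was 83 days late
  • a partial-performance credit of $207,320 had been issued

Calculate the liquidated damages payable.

First 22 days: 22 × $4,740 = $104,280
Remaining days: (83 − 22) × $8,380 = $511,180
Accrued per-day damages: $104,280 + $511,180 = $615,460
Less partial-performance credit: $615,460 − $207,320 = $408,140
Cap: 4% of $1,895,500 = $75,820
Cap at $75,820: $408,140 exceeds the cap → $75,820

$75,820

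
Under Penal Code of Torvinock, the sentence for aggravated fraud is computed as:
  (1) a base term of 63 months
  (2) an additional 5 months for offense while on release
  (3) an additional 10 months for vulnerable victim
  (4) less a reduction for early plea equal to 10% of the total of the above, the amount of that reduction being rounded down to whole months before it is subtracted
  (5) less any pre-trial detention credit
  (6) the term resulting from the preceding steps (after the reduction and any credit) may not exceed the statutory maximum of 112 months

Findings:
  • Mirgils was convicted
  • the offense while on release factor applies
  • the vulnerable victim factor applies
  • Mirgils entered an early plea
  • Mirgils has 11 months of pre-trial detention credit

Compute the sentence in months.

60 months

Offense while on release enhancement: +5 months
Vulnerable victim enhancement: +10 months
Adjusted term: 63 months + 5 months + 10 months = 78 months
Early plea reduction: 10% of 78 months = 7 months (rounded down)
After reduction: 78 − 7 = 71 months
Less pre-trial detention credit: 71 months − 11 months = 60 months
Cap at 112 months: 60 months is within the cap, no reduction.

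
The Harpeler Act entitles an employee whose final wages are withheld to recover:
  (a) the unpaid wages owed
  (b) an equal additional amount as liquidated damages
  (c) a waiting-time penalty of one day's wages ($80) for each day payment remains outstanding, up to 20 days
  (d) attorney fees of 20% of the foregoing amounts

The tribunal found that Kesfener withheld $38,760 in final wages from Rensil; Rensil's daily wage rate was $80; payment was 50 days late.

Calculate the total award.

$94,944

Liquidated damages (equal amount): $38,760
Penalty days: min(50, 20) = 20
Waiting-time penalty: 20 × $80 = $1,600
Subtotal: $38,760 + $38,760 + $1,600 = $79,120
Attorney fees: 20% of $79,120 = $15,824
Total award: $79,120 + $15,824 = $94,944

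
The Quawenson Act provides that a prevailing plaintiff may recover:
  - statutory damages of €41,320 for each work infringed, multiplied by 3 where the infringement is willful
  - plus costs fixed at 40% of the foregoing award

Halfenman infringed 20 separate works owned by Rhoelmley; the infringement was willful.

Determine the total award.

Statutory damages: 20 × €41,320 = €826,400
Trebled: 3 × €826,400 = €2,479,200
Costs: 40% of €2,479,200 = €991,680
Award plus costs: €2,479,200 + €991,680 = €3,470,880

Award: €3,470,880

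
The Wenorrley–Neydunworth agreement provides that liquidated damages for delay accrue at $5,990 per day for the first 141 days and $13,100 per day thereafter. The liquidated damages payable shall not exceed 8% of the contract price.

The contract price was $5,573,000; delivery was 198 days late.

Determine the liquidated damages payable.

Liquidated damages: $445,840

First 141 days: 141 × $5,990 = $844,590
Remaining days: (198 − 141) × $13,100 = $746,700
Accrued per-day damages: $844,590 + $746,700 = $1,591,290
Cap: 8% of $5,573,000 = $445,840
Cap at $445,840: $1,591,290 exceeds the cap → $445,840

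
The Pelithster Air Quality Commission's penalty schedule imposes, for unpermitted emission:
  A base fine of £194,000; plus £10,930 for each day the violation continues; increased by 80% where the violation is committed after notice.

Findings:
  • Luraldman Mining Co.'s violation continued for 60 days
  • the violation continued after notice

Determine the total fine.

£1,529,640

Per-day component: 60 × £10,930 = £655,800
Base plus per-day: £194,000 + £655,800 = £849,800
Enhancement: 80% of £849,800 = £679,840
Enhanced fine: £849,800 + £679,840 = £1,529,640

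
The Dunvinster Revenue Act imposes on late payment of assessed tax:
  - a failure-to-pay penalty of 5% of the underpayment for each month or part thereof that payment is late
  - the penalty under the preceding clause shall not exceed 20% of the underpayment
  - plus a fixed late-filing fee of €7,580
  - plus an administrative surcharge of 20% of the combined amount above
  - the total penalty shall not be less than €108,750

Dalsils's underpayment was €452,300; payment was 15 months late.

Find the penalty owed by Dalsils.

Accrued rate: 5% × 15 = 75%, capped at 20% → 20%
Failure-to-pay penalty: 20% of €452,300 = €90,460
Penalty before surcharge: €90,460 + €7,580 = €98,040
Administrative surcharge: 20% of €98,040 = €19,608
Total penalty: €98,040 + €19,608 = €117,648
Minimum €108,750: €117,648 meets the minimum, no increase.

€117,648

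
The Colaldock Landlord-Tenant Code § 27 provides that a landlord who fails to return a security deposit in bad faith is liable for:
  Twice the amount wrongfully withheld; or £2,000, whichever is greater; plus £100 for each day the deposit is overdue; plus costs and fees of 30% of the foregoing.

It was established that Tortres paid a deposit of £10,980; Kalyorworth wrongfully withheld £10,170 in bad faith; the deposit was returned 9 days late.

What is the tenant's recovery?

£27,612

Doubled: 2 × £10,170 = £20,340
Minimum £2,000: £20,340 meets the minimum, no increase.
Late-return penalty: 9 × £100 = £900
Damages plus late penalty: £20,340 + £900 = £21,240
Costs and fees: 30% of £21,240 = £6,372
Total recovery: £21,240 + £6,372 = £27,612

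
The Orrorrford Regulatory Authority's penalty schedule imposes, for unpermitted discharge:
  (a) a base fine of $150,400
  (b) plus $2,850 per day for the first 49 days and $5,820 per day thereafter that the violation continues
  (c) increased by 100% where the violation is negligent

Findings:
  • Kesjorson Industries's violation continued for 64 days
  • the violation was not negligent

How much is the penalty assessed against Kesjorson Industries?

$377,350

First 49 days: 49 × $2,850 = $139,650
Remaining days: (64 − 49) × $5,820 = $87,300
Per-day component: $139,650 + $87,300 = $226,950
Base plus per-day: $150,400 + $226,950 = $377,350
The violation was not negligent: no 100% increase.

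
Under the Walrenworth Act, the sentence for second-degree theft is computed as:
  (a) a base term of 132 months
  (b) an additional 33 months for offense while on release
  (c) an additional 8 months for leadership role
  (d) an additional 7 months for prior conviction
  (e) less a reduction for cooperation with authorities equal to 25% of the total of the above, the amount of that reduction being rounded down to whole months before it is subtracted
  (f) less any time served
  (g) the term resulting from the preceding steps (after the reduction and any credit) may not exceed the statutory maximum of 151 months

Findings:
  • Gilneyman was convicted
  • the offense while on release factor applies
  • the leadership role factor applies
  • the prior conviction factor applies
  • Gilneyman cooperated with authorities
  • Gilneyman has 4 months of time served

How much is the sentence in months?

Offense while on release enhancement: +33 months
Leadership role enhancement: +8 months
Prior conviction enhancement: +7 months
Adjusted term: 132 months + 33 months + 8 months + 7 months = 180 months
Cooperation with authorities reduction: 25% of 180 months = 45 months (rounded down)
After reduction: 180 − 45 = 135 months
Less time served: 135 months − 4 months = 131 months
Cap at 151 months: 131 months is within the cap, no reduction.

131 months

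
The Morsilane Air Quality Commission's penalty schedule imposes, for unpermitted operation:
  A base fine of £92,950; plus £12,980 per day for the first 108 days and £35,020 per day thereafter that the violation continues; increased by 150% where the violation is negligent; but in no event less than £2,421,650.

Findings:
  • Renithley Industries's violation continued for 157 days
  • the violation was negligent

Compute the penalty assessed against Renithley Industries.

First 108 days: 108 × £12,980 = £1,401,840
Remaining days: (157 − 108) × £35,020 = £1,715,980
Per-day component: £1,401,840 + £1,715,980 = £3,117,820
Base plus per-day: £92,950 + £3,117,820 = £3,210,770
Enhancement: 150% of £3,210,770 = £4,816,155
Enhanced fine: £3,210,770 + £4,816,155 = £8,026,925
Minimum £2,421,650: £8,026,925 meets the minimum, no increase.

£8,026,925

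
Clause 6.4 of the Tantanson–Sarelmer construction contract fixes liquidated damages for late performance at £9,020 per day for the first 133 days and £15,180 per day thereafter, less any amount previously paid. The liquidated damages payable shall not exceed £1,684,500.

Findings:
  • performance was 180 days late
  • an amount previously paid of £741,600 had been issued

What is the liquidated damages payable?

£1,171,520

First 133 days: 133 × £9,020 = £1,199,660
Remaining days: (180 − 133) × £15,180 = £713,460
Accrued per-day damages: £1,199,660 + £713,460 = £1,913,120
Less amount previously paid: £1,913,120 − £741,600 = £1,171,520
Cap at £1,684,500: £1,171,520 is within the cap, no reduction.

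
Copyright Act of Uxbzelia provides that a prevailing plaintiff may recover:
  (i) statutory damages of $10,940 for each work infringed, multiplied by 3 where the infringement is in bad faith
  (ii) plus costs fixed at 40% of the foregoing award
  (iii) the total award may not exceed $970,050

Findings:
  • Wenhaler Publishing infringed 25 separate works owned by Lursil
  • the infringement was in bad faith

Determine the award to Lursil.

$970,050

Statutory damages: 25 × $10,940 = $273,500
Trebled: 3 × $273,500 = $820,500
Costs: 40% of $820,500 = $328,200
Award plus costs: $820,500 + $328,200 = $1,148,700
Cap at $970,050: $1,148,700 exceeds the cap → $970,050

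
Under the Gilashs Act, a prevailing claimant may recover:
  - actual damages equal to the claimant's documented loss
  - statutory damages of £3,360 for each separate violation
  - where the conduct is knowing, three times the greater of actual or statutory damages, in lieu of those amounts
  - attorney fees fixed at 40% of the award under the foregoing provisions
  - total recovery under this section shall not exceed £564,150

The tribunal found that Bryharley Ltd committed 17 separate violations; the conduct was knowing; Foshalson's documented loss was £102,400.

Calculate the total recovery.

Statutory damages: 17 × £3,360 = £57,120
Greater of actual damages (£102,400) or statutory damages (£57,120): £102,400
Trebled: 3 × £102,400 = £307,200
Attorney fees: 40% of £307,200 = £122,880
Total before cap: £307,200 + £122,880 = £430,080
Cap at £564,150: £430,080 is within the cap, no reduction.

£430,080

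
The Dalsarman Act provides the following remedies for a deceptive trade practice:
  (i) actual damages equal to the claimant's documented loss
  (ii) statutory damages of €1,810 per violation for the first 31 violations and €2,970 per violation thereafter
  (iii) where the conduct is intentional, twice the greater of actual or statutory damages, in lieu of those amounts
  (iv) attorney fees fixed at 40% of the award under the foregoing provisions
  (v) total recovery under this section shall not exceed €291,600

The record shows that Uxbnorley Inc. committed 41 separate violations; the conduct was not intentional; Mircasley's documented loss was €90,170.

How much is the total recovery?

€246,372

First 31 violations: 31 × €1,810 = €56,110
Remaining violations: (41 − 31) × €2,970 = €29,700
Statutory damages: €56,110 + €29,700 = €85,810
Conduct not intentional: the in-lieu enhancement does not apply.
Actual plus statutory damages: €90,170 + €85,810 = €175,980
Attorney fees: 40% of €175,980 = €70,392
Total before cap: €175,980 + €70,392 = €246,372
Cap at €291,600: €246,372 is within the cap, no reduction.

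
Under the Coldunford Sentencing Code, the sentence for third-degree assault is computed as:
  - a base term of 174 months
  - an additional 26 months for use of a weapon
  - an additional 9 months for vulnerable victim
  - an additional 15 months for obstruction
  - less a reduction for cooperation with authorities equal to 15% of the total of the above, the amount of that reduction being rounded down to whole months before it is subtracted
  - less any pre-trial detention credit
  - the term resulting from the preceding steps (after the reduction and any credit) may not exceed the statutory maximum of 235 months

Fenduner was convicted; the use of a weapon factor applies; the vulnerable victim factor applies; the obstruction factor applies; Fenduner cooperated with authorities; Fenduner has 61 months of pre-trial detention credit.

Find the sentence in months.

130 months

Use of a weapon enhancement: +26 months
Vulnerable victim enhancement: +9 months
Obstruction enhancement: +15 months
Adjusted term: 174 months + 26 months + 9 months + 15 months = 224 months
Cooperation with authorities reduction: 15% of 224 months = 33 months (rounded down)
After reduction: 224 − 33 = 191 months
Less pre-trial detention credit: 191 months − 61 months = 130 months
Cap at 235 months: 130 months is within the cap, no reduction.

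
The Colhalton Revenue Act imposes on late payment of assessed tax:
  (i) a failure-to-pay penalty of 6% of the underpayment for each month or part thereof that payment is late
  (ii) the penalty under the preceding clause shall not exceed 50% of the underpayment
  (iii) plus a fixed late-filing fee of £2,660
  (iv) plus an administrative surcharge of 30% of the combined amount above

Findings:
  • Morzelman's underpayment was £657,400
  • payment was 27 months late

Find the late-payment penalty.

Penalty: £430,768

Accrued rate: 6% × 27 = 162%, capped at 50% → 50%
Failure-to-pay penalty: 50% of £657,400 = £328,700
Penalty before surcharge: £328,700 + £2,660 = £331,360
Administrative surcharge: 30% of £331,360 = £99,408
Total penalty: £331,360 + £99,408 = £430,768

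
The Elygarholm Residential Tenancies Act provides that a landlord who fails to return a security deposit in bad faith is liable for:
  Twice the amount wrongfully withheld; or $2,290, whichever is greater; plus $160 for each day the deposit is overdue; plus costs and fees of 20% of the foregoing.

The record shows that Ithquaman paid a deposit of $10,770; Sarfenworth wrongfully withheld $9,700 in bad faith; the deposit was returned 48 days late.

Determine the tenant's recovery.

Doubled: 2 × $9,700 = $19,400
Minimum $2,290: $19,400 meets the minimum, no increase.
Late-return penalty: 48 × $160 = $7,680
Damages plus late penalty: $19,400 + $7,680 = $27,080
Costs and fees: 20% of $27,080 = $5,416
Total recovery: $27,080 + $5,416 = $32,496

Recovery: $32,496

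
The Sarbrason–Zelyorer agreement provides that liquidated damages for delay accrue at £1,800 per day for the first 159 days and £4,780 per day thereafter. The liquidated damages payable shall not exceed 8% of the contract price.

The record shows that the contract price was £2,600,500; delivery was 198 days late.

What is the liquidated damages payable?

Liquidated damages: £208,040

First 159 days: 159 × £1,800 = £286,200
Remaining days: (198 − 159) × £4,780 = £186,420
Accrued per-day damages: £286,200 + £186,420 = £472,620
Cap: 8% of £2,600,500 = £208,040
Cap at £208,040: £472,620 exceeds the cap → £208,040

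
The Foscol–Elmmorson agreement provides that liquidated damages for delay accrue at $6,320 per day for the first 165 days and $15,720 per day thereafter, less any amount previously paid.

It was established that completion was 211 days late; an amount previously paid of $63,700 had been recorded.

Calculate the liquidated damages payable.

First 165 days: 165 × $6,320 = $1,042,800
Remaining days: (211 − 165) × $15,720 = $723,120
Accrued per-day damages: $1,042,800 + $723,120 = $1,765,920
Less amount previously paid: $1,765,920 − $63,700 = $1,702,220

Liquidated damages: $1,702,220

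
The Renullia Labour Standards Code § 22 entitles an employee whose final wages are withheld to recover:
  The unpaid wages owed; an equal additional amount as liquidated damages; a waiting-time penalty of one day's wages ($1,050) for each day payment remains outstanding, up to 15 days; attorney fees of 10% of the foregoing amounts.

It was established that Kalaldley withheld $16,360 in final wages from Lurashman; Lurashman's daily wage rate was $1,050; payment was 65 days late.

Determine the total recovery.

$53,317

Liquidated damages (equal amount): $16,360
Penalty days: min(65, 15) = 15
Waiting-time penalty: 15 × $1,050 = $15,750
Subtotal: $16,360 + $16,360 + $15,750 = $48,470
Attorney fees: 10% of $48,470 = $4,847
Total award: $48,470 + $4,847 = $53,317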